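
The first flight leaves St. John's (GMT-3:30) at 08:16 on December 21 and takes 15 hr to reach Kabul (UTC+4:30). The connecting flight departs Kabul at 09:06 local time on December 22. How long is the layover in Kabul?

Convert departure to UTC: 08:16 + 3:30 = 11:46 UTC on Dec 21.
Add 15 hours flight time → 02:46 UTC (Dec 22).
Kabul is UTC+4:30, so local arrival = 02:46 + 4:30 = 07:16 on Dec 22.
Layover = 09:06 − 07:16 = 1 hour 50 minutes.

1 hour 50 minutes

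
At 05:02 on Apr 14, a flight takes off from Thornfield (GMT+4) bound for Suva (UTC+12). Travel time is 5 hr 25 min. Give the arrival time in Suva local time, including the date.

Convert departure to UTC: 05:02 − 4:00 = 01:02 UTC on Apr 14.
Add 5 hours 25 minutes travel time → 06:27 UTC.
Suva is UTC+12:00, so local arrival = 06:27 + 12:00 = 18:27 on Apr 14.

18:27 on April 14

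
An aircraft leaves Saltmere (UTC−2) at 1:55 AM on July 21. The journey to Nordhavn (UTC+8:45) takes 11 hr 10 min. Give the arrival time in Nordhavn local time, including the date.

Nordhavn is 10:45 ahead of Saltmere.
After 11 hours and 10 minutes it is 1:05 PM in Saltmere.
Shift by the zone difference: 1:05 PM + 10:45 = 11:50 PM on Jul 21 in Nordhavn.

11:50 PM on July 21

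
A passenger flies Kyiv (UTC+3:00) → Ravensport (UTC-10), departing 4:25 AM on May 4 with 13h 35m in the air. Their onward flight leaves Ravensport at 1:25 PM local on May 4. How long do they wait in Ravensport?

8 hours 25 minutes

Convert departure to UTC: 4:25 AM − 3:00 = 1:25 AM UTC on May 4.
Add 13 hours and 35 minutes flight time → 3:00 PM UTC.
Ravensport is UTC−10:00, so local arrival = 3:00 PM − 10:00 = 5:00 AM on May 4.
Layover = 1:25 PM − 5:00 AM = 8 hours 25 minutes.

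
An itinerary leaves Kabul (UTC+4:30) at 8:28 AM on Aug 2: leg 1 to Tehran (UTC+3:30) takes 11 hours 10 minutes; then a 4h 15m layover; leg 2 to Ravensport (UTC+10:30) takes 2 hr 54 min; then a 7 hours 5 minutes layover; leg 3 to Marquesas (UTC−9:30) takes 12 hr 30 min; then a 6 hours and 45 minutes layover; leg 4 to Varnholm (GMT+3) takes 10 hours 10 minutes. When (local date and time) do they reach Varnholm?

1:47 PM on August 4

Convert departure to UTC: 8:28 AM − 4:30 = 3:58 AM UTC on Aug 2.
Add 11 hours and 10 minutes leg 1 → 3:08 PM UTC.
Add 4 hours 15 minutes layover in Tehran → 7:23 PM UTC.
Add 2 hours 54 minutes leg 2 → 10:17 PM UTC.
Add 7 hours and 5 minutes layover in Ravensport → 5:22 AM UTC (Aug 3).
Add 12 hours 30 minutes leg 3 → 5:52 PM UTC.
Add 6 hours and 45 minutes layover in Marquesas → 12:37 AM UTC (Aug 4).
Add 10 hours 10 minutes leg 4 → 10:47 AM UTC.
Varnholm is UTC+3:00, so local arrival = 10:47 AM + 3:00 = 1:47 PM on Aug 4.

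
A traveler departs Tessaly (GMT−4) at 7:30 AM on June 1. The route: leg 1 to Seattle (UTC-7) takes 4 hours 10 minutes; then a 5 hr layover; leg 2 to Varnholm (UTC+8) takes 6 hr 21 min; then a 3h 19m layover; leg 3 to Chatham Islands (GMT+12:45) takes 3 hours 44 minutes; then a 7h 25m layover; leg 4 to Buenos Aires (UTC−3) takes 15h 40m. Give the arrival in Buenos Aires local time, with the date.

6:09 AM on Jun 3

Convert departure to UTC: 7:30 AM + 4:00 = 11:30 AM UTC on Jun 1.
Add 4 hours and 10 minutes leg 1 → 3:40 PM UTC.
Add 5 hours layover in Seattle → 8:40 PM UTC.
Add 6 hours and 21 minutes leg 2 → 3:01 AM UTC (Jun 2).
Add 3 hours 19 minutes layover in Varnholm → 6:20 AM UTC.
Add 3 hours and 44 minutes leg 3 → 10:04 AM UTC.
Add 7 hours and 25 minutes layover in Chatham Islands → 5:29 PM UTC.
Add 15 hours 40 minutes leg 4 → 9:09 AM UTC (Jun 3).
Buenos Aires is UTC−3:00, so local arrival = 9:09 AM − 3:00 = 6:09 AM on Jun 3.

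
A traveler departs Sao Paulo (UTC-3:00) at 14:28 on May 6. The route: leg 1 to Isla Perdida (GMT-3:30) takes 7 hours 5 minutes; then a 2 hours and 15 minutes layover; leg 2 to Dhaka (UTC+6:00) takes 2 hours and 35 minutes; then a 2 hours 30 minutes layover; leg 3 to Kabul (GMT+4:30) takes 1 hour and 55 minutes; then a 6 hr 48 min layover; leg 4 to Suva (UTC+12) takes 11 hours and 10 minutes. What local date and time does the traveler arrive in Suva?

15:46 on May 8

Convert departure to UTC: 14:28 + 3:00 = 17:28 UTC on May 6.
Add 7 hours and 5 minutes leg 1 → 00:33 UTC (May 7).
Add 2 hours 15 minutes layover in Isla Perdida → 02:48 UTC.
Add 2 hours 35 minutes leg 2 → 05:23 UTC.
Add 2 hours 30 minutes layover in Dhaka → 07:53 UTC.
Add 1 hour and 55 minutes leg 3 → 09:48 UTC.
Add 6 hours 48 minutes layover in Kabul → 16:36 UTC.
Add 11 hours 10 minutes leg 4 → 03:46 UTC (May 8).
Suva is UTC+12:00, so local arrival = 03:46 + 12:00 = 15:46 on May 8.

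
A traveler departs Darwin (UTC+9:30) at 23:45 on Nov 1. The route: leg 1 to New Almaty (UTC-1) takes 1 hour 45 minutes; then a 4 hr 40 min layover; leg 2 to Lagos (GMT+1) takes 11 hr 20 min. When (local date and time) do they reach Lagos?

09:00 on Nov 2

Convert departure to UTC: 23:45 − 9:30 = 14:15 UTC on Nov 1.
Add 1 hour and 45 minutes leg 1 → 16:00 UTC.
Add 4 hours 40 minutes layover in New Almaty → 20:40 UTC.
Add 11 hours 20 minutes leg 2 → 08:00 UTC (Nov 2).
Lagos is UTC+1:00, so local arrival = 08:00 + 1:00 = 09:00 on Nov 2.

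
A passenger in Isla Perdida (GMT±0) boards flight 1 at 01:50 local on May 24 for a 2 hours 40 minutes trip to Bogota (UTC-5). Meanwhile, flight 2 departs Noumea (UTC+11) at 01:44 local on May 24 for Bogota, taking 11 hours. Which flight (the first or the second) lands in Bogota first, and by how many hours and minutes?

Flight 1 departs at 01:50 UTC (May 24).
+2 hours and 40 minutes → arrive 04:30 UTC on May 24.
Flight 2 in UTC: 01:44 − 11:00 = 14:44 on May 23.
+11 hours → arrive 01:44 UTC on May 24.
Flight 2 lands earlier by 2 hours 46 minutes.

the second, by 2 hours 46 minutes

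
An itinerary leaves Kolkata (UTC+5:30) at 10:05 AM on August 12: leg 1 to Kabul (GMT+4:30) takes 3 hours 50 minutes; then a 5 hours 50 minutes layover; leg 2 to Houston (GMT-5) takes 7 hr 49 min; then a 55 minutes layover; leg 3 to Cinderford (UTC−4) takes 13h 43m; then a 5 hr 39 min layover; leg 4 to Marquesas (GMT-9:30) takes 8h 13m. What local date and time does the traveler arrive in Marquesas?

5:04 PM on Aug 13

Convert departure to UTC: 10:05 AM − 5:30 = 4:35 AM UTC on Aug 12.
Add 3 hours 50 minutes leg 1 → 8:25 AM UTC.
Add 5 hours 50 minutes layover in Kabul → 2:15 PM UTC.
Add 7 hours 49 minutes leg 2 → 10:04 PM UTC.
Add 55 minutes layover in Houston → 10:59 PM UTC.
Add 13 hours 43 minutes leg 3 → 12:42 PM UTC (Aug 13).
Add 5 hours and 39 minutes layover in Cinderford → 6:21 PM UTC.
Add 8 hours and 13 minutes leg 4 → 2:34 AM UTC (Aug 14).
Marquesas is UTC−9:30, so local arrival = 2:34 AM − 9:30 = 5:04 PM on Aug 13.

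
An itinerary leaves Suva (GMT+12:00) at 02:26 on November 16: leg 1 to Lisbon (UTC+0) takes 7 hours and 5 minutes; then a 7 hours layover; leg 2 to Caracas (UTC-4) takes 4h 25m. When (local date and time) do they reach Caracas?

Convert departure to UTC: 02:26 − 12:00 = 14:26 UTC on Nov 15.
Add 7 hours and 5 minutes leg 1 → 21:31 UTC.
Add 7 hours layover in Lisbon → 04:31 UTC (Nov 16).
Add 4 hours and 25 minutes leg 2 → 08:56 UTC.
Caracas is UTC−4:00, so local arrival = 08:56 − 4:00 = 04:56 on Nov 16.

04:56 on November 16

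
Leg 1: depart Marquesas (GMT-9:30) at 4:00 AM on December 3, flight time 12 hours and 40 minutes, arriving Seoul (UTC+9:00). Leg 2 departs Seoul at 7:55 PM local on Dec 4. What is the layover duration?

8 hours 45 minutes

Convert departure to UTC: 4:00 AM + 9:30 = 1:30 PM UTC on Dec 3.
Add 12 hours 40 minutes flight time → 2:10 AM UTC (Dec 4).
Seoul is UTC+9:00, so local arrival = 2:10 AM + 9:00 = 11:10 AM on Dec 4.
Layover = 7:55 PM − 11:10 AM = 8 hours 45 minutes.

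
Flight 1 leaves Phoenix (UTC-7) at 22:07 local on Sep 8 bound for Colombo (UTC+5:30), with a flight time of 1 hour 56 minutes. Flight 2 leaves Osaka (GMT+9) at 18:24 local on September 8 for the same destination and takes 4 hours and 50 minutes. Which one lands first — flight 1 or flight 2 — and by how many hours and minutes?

Flight 1 in UTC: 22:07 + 7:00 = 05:07 on Sep 9.
+1 hour and 56 minutes → arrive 07:03 UTC on Sep 9.
Flight 2 in UTC: 18:24 − 9:00 = 09:24 on Sep 8.
+4 hours and 50 minutes → arrive 14:14 UTC on Sep 8.
Flight 2 lands earlier by 16 hours 49 minutes.

the second, by 16 hours 49 minutes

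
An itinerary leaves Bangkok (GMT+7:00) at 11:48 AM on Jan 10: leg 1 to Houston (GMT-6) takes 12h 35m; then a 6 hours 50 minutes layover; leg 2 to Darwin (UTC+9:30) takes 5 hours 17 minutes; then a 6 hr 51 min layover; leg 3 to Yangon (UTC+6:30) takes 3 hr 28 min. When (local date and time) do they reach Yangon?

10:19 PM on January 11

Convert departure to UTC: 11:48 AM − 7:00 = 4:48 AM UTC on Jan 10.
Add 12 hours 35 minutes leg 1 → 5:23 PM UTC.
Add 6 hours 50 minutes layover in Houston → 12:13 AM UTC (Jan 11).
Add 5 hours 17 minutes leg 2 → 5:30 AM UTC.
Add 6 hours 51 minutes layover in Darwin → 12:21 PM UTC.
Add 3 hours 28 minutes leg 3 → 3:49 PM UTC.
Yangon is UTC+6:30, so local arrival = 3:49 PM + 6:30 = 10:19 PM on Jan 11.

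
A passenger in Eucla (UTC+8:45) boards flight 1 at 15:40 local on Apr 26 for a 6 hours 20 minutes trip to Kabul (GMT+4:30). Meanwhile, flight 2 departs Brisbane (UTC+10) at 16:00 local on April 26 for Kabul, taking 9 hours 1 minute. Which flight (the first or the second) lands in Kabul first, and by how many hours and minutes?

the first, by 1 hour 46 minutes

Flight 1 in UTC: 15:40 − 8:45 = 06:55 on Apr 26.
+6 hours 20 minutes → arrive 13:15 UTC on Apr 26.
Flight 2 in UTC: 16:00 − 10:00 = 06:00 on Apr 26.
+9 hours and 1 minute → arrive 15:01 UTC on Apr 26.
Flight 1 lands earlier by 1 hour 46 minutes.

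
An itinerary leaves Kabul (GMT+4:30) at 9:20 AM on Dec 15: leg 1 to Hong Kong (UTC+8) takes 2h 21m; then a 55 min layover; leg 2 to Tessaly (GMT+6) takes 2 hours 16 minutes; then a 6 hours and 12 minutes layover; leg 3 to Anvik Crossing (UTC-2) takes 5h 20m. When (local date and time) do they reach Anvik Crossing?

7:54 PM on December 15

Convert departure to UTC: 9:20 AM − 4:30 = 4:50 AM UTC on Dec 15.
Add 2 hours and 21 minutes leg 1 → 7:11 AM UTC.
Add 55 minutes layover in Hong Kong → 8:06 AM UTC.
Add 2 hours 16 minutes leg 2 → 10:22 AM UTC.
Add 6 hours and 12 minutes layover in Tessaly → 4:34 PM UTC.
Add 5 hours 20 minutes leg 3 → 9:54 PM UTC.
Anvik Crossing is UTC−2:00, so local arrival = 9:54 PM − 2:00 = 7:54 PM on Dec 15.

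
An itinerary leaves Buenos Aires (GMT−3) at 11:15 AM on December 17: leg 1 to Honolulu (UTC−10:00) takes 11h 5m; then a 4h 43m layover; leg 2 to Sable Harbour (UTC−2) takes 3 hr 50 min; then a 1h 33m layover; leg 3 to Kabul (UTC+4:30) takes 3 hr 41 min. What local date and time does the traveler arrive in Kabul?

7:37 PM on Dec 18

Convert departure to UTC: 11:15 AM + 3:00 = 2:15 PM UTC on Dec 17.
Add 11 hours and 5 minutes leg 1 → 1:20 AM UTC (Dec 18).
Add 4 hours 43 minutes layover in Honolulu → 6:03 AM UTC.
Add 3 hours 50 minutes leg 2 → 9:53 AM UTC.
Add 1 hour and 33 minutes layover in Sable Harbour → 11:26 AM UTC.
Add 3 hours 41 minutes leg 3 → 3:07 PM UTC.
Kabul is UTC+4:30, so local arrival = 3:07 PM + 4:30 = 7:37 PM on Dec 18.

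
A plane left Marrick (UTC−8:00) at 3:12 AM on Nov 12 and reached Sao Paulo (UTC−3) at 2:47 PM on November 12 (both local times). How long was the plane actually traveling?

6 hours 35 minutes

Departure in UTC: 3:12 AM + 8:00 = 11:12 AM on Nov 12.
Arrival in UTC: 2:47 PM + 3:00 = 5:47 PM on Nov 12.
Elapsed = 5:47 PM − 11:12 AM = 6 hours 35 minutes.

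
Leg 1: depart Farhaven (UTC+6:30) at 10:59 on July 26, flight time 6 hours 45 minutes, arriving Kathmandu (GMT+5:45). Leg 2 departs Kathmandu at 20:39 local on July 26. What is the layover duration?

3 hours 40 minutes

Convert departure to UTC: 10:59 − 6:30 = 04:29 UTC on Jul 26.
Add 6 hours and 45 minutes flight time → 11:14 UTC.
Kathmandu is UTC+5:45, so local arrival = 11:14 + 5:45 = 16:59 on Jul 26.
Layover = 20:39 − 16:59 = 3 hours 40 minutes.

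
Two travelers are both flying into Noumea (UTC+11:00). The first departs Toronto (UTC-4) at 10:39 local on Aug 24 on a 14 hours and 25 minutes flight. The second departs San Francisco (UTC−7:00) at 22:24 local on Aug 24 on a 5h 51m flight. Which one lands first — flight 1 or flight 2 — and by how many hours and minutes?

the first, by 6 hours 11 minutes

Flight 1 in UTC: 10:39 + 4:00 = 14:39 on Aug 24.
+14 hours 25 minutes → arrive 05:04 UTC on Aug 25.
Flight 2 in UTC: 22:24 + 7:00 = 05:24 on Aug 25.
+5 hours and 51 minutes → arrive 11:15 UTC on Aug 25.
Flight 1 lands earlier by 6 hours 11 minutes.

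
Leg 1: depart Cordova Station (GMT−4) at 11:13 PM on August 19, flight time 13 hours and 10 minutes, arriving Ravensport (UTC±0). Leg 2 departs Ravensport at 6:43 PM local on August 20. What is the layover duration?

Convert departure to UTC: 11:13 PM + 4:00 = 3:13 AM UTC on Aug 20.
Add 13 hours 10 minutes flight time → 4:23 PM UTC.
Ravensport is UTC+0, so local arrival is the same: 4:23 PM on Aug 20.
Layover = 6:43 PM − 4:23 PM = 2 hours 20 minutes.

2 hours 20 minutes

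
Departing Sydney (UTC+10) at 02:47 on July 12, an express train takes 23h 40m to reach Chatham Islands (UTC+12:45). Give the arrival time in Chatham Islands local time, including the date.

05:12 on Jul 13

Chatham Islands is 2:45 ahead of Sydney.
After 23 hours 40 minutes it is 02:27 (Jul 13) in Sydney.
Shift by the zone difference: 02:27 + 2:45 = 05:12 on Jul 13 in Chatham Islands.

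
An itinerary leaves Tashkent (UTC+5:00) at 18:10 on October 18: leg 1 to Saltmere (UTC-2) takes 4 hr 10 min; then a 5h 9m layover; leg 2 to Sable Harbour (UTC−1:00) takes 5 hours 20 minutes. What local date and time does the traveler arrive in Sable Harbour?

02:49 on October 19

Convert departure to UTC: 18:10 − 5:00 = 13:10 UTC on Oct 18.
Add 4 hours 10 minutes leg 1 → 17:20 UTC.
Add 5 hours and 9 minutes layover in Saltmere → 22:29 UTC.
Add 5 hours and 20 minutes leg 2 → 03:49 UTC (Oct 19).
Sable Harbour is UTC−1:00, so local arrival = 03:49 − 1:00 = 02:49 on Oct 19.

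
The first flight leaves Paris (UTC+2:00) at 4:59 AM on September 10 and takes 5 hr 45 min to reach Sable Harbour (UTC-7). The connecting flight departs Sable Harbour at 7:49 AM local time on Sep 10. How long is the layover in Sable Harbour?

6 hours 5 minutes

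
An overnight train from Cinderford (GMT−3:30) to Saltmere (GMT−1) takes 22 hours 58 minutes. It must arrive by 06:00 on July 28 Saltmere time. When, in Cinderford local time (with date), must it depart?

04:32 on Jul 27

Target arrival in UTC: 06:00 + 1:00 = 07:00 on Jul 28.
Subtract 22 hours and 58 minutes → departure 08:02 UTC on Jul 27.
Cinderford is UTC−3:30: 08:02 − 3:30 = 04:32 on Jul 27.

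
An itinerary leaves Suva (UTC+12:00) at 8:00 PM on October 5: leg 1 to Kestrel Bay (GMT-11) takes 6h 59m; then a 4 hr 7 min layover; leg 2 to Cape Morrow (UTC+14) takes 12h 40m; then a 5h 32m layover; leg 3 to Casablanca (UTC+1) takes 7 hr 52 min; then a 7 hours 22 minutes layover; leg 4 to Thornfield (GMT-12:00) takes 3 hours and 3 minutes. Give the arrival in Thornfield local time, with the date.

Convert departure to UTC: 8:00 PM − 12:00 = 8:00 AM UTC on Oct 5.
Add 6 hours 59 minutes leg 1 → 2:59 PM UTC.
Add 4 hours and 7 minutes layover in Kestrel Bay → 7:06 PM UTC.
Add 12 hours 40 minutes leg 2 → 7:46 AM UTC (Oct 6).
Add 5 hours and 32 minutes layover in Cape Morrow → 1:18 PM UTC.
Add 7 hours and 52 minutes leg 3 → 9:10 PM UTC.
Add 7 hours 22 minutes layover in Casablanca → 4:32 AM UTC (Oct 7).
Add 3 hours and 3 minutes leg 4 → 7:35 AM UTC.
Thornfield is UTC−12:00, so local arrival = 7:35 AM − 12:00 = 7:35 PM on Oct 6.

7:35 PM on October 6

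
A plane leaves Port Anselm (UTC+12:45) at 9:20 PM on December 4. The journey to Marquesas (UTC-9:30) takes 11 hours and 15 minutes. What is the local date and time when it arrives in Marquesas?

Convert departure to UTC: 9:20 PM − 12:45 = 8:35 AM UTC on Dec 4.
Add 11 hours 15 minutes travel time → 7:50 PM UTC.
Marquesas is UTC−9:30, so local arrival = 7:50 PM − 9:30 = 10:20 AM on Dec 4.

10:20 AM on Dec 4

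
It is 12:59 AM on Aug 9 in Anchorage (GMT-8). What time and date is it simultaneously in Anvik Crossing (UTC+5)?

1:59 PM on August 9

In UTC: 12:59 AM + 8:00 = 8:59 AM on Aug 9.
Anvik Crossing is UTC+5:00: 8:59 AM + 5:00 = 1:59 PM on Aug 9.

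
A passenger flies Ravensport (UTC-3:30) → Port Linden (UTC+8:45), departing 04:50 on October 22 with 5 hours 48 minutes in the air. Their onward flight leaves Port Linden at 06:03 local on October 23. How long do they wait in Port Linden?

Convert departure to UTC: 04:50 + 3:30 = 08:20 UTC on Oct 22.
Add 5 hours 48 minutes flight time → 14:08 UTC.
Port Linden is UTC+8:45, so local arrival = 14:08 + 8:45 = 22:53 on Oct 22.
Layover = 06:03 − 22:53 (+1 day) = 7 hours 10 minutes.

7 hours 10 minutes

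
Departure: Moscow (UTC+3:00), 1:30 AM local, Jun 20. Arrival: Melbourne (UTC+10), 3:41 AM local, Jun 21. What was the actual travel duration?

19 hours 11 minutes

Melbourne is 7:00 ahead of Moscow.
Clock-face elapsed time (ignoring zones) is 26 hours 11 minutes.
Actual elapsed = 26 hours 11 minutes − 7:00 = 19 hours 11 minutes.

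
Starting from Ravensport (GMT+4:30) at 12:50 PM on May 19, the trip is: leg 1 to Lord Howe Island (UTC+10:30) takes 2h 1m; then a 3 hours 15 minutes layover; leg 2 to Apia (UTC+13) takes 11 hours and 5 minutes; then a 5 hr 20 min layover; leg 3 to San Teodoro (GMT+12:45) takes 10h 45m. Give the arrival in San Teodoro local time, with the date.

5:31 AM on May 21

Convert departure to UTC: 12:50 PM − 4:30 = 8:20 AM UTC on May 19.
Add 2 hours and 1 minute leg 1 → 10:21 AM UTC.
Add 3 hours and 15 minutes layover in Lord Howe Island → 1:36 PM UTC.
Add 11 hours 5 minutes leg 2 → 12:41 AM UTC (May 20).
Add 5 hours and 20 minutes layover in Apia → 6:01 AM UTC.
Add 10 hours and 45 minutes leg 3 → 4:46 PM UTC.
San Teodoro is UTC+12:45, so local arrival = 4:46 PM + 12:45 = 5:31 AM on May 21.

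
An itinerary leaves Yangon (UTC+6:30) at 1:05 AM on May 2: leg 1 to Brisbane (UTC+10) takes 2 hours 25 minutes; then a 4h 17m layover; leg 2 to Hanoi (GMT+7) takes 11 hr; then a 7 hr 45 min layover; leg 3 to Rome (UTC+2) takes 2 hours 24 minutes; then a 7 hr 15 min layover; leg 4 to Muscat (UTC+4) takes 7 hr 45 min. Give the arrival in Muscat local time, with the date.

5:26 PM on May 3

Convert departure to UTC: 1:05 AM − 6:30 = 6:35 PM UTC on May 1.
Add 2 hours 25 minutes leg 1 → 9:00 PM UTC.
Add 4 hours and 17 minutes layover in Brisbane → 1:17 AM UTC (May 2).
Add 11 hours leg 2 → 12:17 PM UTC.
Add 7 hours 45 minutes layover in Hanoi → 8:02 PM UTC.
Add 2 hours 24 minutes leg 3 → 10:26 PM UTC.
Add 7 hours 15 minutes layover in Rome → 5:41 AM UTC (May 3).
Add 7 hours 45 minutes leg 4 → 1:26 PM UTC.
Muscat is UTC+4:00, so local arrival = 1:26 PM + 4:00 = 5:26 PM on May 3.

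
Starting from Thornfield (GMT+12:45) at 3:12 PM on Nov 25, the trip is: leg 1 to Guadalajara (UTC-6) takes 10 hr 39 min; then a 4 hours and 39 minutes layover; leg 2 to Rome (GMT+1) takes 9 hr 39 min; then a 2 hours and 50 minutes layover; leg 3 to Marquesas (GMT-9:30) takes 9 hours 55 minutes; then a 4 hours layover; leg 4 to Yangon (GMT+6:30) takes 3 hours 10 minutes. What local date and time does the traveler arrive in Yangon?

5:49 AM on November 27

Convert departure to UTC: 3:12 PM − 12:45 = 2:27 AM UTC on Nov 25.
Add 10 hours 39 minutes leg 1 → 1:06 PM UTC.
Add 4 hours and 39 minutes layover in Guadalajara → 5:45 PM UTC.
Add 9 hours 39 minutes leg 2 → 3:24 AM UTC (Nov 26).
Add 2 hours and 50 minutes layover in Rome → 6:14 AM UTC.
Add 9 hours and 55 minutes leg 3 → 4:09 PM UTC.
Add 4 hours layover in Marquesas → 8:09 PM UTC.
Add 3 hours 10 minutes leg 4 → 11:19 PM UTC.
Yangon is UTC+6:30, so local arrival = 11:19 PM + 6:30 = 5:49 AM on Nov 27.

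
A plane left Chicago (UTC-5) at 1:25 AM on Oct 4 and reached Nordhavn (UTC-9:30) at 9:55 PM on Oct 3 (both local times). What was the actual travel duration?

1 hour

Departure in UTC: 1:25 AM + 5:00 = 6:25 AM on Oct 4.
Arrival in UTC: 9:55 PM + 9:30 = 7:25 AM on Oct 4.
Elapsed = 7:25 AM − 6:25 AM = 1 hour.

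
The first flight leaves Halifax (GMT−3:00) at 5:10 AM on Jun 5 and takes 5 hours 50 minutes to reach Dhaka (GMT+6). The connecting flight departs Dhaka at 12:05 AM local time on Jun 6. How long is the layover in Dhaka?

Convert departure to UTC: 5:10 AM + 3:00 = 8:10 AM UTC on Jun 5.
Add 5 hours and 50 minutes flight time → 2:00 PM UTC.
Dhaka is UTC+6:00, so local arrival = 2:00 PM + 6:00 = 8:00 PM on Jun 5.
Layover = 12:05 AM − 8:00 PM (+1 day) = 4 hours 5 minutes.

4 hours 5 minutes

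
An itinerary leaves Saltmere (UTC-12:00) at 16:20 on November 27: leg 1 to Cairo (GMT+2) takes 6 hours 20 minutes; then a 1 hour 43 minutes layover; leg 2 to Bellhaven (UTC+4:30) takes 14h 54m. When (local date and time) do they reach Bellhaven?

07:47 on Nov 29

Convert departure to UTC: 16:20 + 12:00 = 04:20 UTC on Nov 28.
Add 6 hours and 20 minutes leg 1 → 10:40 UTC.
Add 1 hour and 43 minutes layover in Cairo → 12:23 UTC.
Add 14 hours and 54 minutes leg 2 → 03:17 UTC (Nov 29).
Bellhaven is UTC+4:30, so local arrival = 03:17 + 4:30 = 07:47 on Nov 29.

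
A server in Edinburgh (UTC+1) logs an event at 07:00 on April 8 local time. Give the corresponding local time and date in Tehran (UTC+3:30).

09:30 on April 8

In UTC: 07:00 − 1:00 = 06:00 on Apr 8.
Tehran is UTC+3:30: 06:00 + 3:30 = 09:30 on Apr 8.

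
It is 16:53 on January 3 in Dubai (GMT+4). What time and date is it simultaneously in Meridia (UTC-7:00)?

05:53 on January 3

Meridia is 11:00 behind Dubai.
Shift by the zone difference: 16:53 − 11:00 = 05:53 on Jan 3 in Meridia.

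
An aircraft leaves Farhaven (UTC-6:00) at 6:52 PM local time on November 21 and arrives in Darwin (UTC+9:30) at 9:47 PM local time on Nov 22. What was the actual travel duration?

11 hours 25 minutes

Departure in UTC: 6:52 PM + 6:00 = 12:52 AM on Nov 22.
Arrival in UTC: 9:47 PM − 9:30 = 12:17 PM on Nov 22.
Elapsed = 12:17 PM − 12:52 AM = 11 hours 25 minutes.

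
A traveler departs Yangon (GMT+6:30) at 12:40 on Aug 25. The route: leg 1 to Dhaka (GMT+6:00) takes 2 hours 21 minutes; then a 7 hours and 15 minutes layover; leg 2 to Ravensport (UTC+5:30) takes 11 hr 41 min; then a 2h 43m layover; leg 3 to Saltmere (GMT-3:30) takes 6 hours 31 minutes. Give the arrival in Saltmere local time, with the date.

09:11 on Aug 26

Convert departure to UTC: 12:40 − 6:30 = 06:10 UTC on Aug 25.
Add 2 hours and 21 minutes leg 1 → 08:31 UTC.
Add 7 hours 15 minutes layover in Dhaka → 15:46 UTC.
Add 11 hours and 41 minutes leg 2 → 03:27 UTC (Aug 26).
Add 2 hours and 43 minutes layover in Ravensport → 06:10 UTC.
Add 6 hours and 31 minutes leg 3 → 12:41 UTC.
Saltmere is UTC−3:30, so local arrival = 12:41 − 3:30 = 09:11 on Aug 26.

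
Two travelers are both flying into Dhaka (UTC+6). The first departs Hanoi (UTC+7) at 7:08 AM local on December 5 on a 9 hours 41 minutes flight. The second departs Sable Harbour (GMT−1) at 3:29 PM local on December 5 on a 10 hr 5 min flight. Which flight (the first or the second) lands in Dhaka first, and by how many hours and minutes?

Flight 1 in UTC: 7:08 AM − 7:00 = 12:08 AM on Dec 5.
+9 hours 41 minutes → arrive 9:49 AM UTC on Dec 5.
Flight 2 in UTC: 3:29 PM + 1:00 = 4:29 PM on Dec 5.
+10 hours and 5 minutes → arrive 2:34 AM UTC on Dec 6.
Flight 1 lands earlier by 16 hours 45 minutes.

the first, by 16 hours 45 minutes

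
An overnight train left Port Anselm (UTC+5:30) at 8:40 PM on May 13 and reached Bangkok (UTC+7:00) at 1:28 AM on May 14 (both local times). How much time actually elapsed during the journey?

3 hours 18 minutes

Departure in UTC: 8:40 PM − 5:30 = 3:10 PM on May 13.
Arrival in UTC: 1:28 AM − 7:00 = 6:28 PM on May 13.
Elapsed = 6:28 PM − 3:10 PM = 3 hours 18 minutes.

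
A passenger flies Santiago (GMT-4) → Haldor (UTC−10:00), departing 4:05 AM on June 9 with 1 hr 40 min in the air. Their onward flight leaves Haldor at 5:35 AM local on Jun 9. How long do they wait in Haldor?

Convert departure to UTC: 4:05 AM + 4:00 = 8:05 AM UTC on Jun 9.
Add 1 hour and 40 minutes flight time → 9:45 AM UTC.
Haldor is UTC−10:00, so local arrival = 9:45 AM − 10:00 = 11:45 PM on Jun 8.
Layover = 5:35 AM − 11:45 PM (+1 day) = 5 hours 50 minutes.

5 hours 50 minutes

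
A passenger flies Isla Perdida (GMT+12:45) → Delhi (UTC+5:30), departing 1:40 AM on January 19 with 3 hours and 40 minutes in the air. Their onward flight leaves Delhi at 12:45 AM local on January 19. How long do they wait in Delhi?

2 hours 40 minutes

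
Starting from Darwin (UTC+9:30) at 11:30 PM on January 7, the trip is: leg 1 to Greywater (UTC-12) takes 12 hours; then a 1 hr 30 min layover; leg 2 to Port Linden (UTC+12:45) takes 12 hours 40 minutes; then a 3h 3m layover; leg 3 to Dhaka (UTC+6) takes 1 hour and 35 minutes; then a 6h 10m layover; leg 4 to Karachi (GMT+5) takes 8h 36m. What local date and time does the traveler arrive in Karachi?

Convert departure to UTC: 11:30 PM − 9:30 = 2:00 PM UTC on Jan 7.
Add 12 hours leg 1 → 2:00 AM UTC (Jan 8).
Add 1 hour 30 minutes layover in Greywater → 3:30 AM UTC.
Add 12 hours and 40 minutes leg 2 → 4:10 PM UTC.
Add 3 hours 3 minutes layover in Port Linden → 7:13 PM UTC.
Add 1 hour and 35 minutes leg 3 → 8:48 PM UTC.
Add 6 hours 10 minutes layover in Dhaka → 2:58 AM UTC (Jan 9).
Add 8 hours 36 minutes leg 4 → 11:34 AM UTC.
Karachi is UTC+5:00, so local arrival = 11:34 AM + 5:00 = 4:34 PM on Jan 9.

4:34 PM on January 9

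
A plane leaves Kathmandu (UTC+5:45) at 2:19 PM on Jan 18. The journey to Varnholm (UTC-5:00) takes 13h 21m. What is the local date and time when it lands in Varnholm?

4:55 PM on January 18

Convert departure to UTC: 2:19 PM − 5:45 = 8:34 AM UTC on Jan 18.
Add 13 hours 21 minutes travel time → 9:55 PM UTC.
Varnholm is UTC−5:00, so local arrival = 9:55 PM − 5:00 = 4:55 PM on Jan 18.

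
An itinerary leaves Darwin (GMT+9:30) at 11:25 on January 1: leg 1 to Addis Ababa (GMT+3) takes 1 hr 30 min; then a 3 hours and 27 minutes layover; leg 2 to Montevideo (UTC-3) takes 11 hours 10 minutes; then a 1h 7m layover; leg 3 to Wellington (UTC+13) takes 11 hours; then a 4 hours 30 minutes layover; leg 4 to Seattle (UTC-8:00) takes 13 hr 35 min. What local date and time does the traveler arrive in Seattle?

Convert departure to UTC: 11:25 − 9:30 = 01:55 UTC on Jan 1.
Add 1 hour and 30 minutes leg 1 → 03:25 UTC.
Add 3 hours and 27 minutes layover in Addis Ababa → 06:52 UTC.
Add 11 hours 10 minutes leg 2 → 18:02 UTC.
Add 1 hour 7 minutes layover in Montevideo → 19:09 UTC.
Add 11 hours leg 3 → 06:09 UTC (Jan 2).
Add 4 hours and 30 minutes layover in Wellington → 10:39 UTC.
Add 13 hours and 35 minutes leg 4 → 00:14 UTC (Jan 3).
Seattle is UTC−8:00, so local arrival = 00:14 − 8:00 = 16:14 on Jan 2.

16:14 on January 2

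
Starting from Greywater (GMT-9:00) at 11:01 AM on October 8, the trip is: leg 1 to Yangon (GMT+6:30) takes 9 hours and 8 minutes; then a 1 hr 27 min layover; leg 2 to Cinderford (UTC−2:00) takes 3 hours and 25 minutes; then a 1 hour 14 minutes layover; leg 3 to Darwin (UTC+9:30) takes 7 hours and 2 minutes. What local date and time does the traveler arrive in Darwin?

Convert departure to UTC: 11:01 AM + 9:00 = 8:01 PM UTC on Oct 8.
Add 9 hours and 8 minutes leg 1 → 5:09 AM UTC (Oct 9).
Add 1 hour 27 minutes layover in Yangon → 6:36 AM UTC.
Add 3 hours 25 minutes leg 2 → 10:01 AM UTC.
Add 1 hour 14 minutes layover in Cinderford → 11:15 AM UTC.
Add 7 hours 2 minutes leg 3 → 6:17 PM UTC.
Darwin is UTC+9:30, so local arrival = 6:17 PM + 9:30 = 3:47 AM on Oct 10.

3:47 AM on October 10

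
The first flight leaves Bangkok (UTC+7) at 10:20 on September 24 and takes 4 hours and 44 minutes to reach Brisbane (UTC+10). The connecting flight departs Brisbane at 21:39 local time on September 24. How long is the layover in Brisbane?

3 hours 35 minutes

Convert departure to UTC: 10:20 − 7:00 = 03:20 UTC on Sep 24.
Add 4 hours 44 minutes flight time → 08:04 UTC.
Brisbane is UTC+10:00, so local arrival = 08:04 + 10:00 = 18:04 on Sep 24.
Layover = 21:39 − 18:04 = 3 hours 35 minutes.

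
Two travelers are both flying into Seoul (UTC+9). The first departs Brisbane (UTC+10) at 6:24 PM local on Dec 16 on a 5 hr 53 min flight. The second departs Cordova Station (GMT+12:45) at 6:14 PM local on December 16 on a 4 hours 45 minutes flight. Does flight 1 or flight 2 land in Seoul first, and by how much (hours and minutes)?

the second, by 4 hours 3 minutes

Flight 1 in UTC: 6:24 PM − 10:00 = 8:24 AM on Dec 16.
+5 hours 53 minutes → arrive 2:17 PM UTC on Dec 16.
Flight 2 in UTC: 6:14 PM − 12:45 = 5:29 AM on Dec 16.
+4 hours 45 minutes → arrive 10:14 AM UTC on Dec 16.
Flight 2 lands earlier by 4 hours 3 minutes.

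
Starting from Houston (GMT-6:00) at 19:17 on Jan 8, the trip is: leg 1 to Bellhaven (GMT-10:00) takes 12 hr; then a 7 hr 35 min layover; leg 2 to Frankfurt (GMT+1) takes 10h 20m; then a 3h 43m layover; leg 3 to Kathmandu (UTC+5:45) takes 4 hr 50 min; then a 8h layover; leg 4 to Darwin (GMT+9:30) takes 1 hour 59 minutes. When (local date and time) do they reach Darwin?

11:14 on January 11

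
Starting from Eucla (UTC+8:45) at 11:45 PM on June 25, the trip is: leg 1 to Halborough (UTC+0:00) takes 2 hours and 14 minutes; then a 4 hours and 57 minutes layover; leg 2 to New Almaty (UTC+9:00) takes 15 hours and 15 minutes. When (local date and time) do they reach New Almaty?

10:26 PM on June 26

Convert departure to UTC: 11:45 PM − 8:45 = 3:00 PM UTC on Jun 25.
Add 2 hours and 14 minutes leg 1 → 5:14 PM UTC.
Add 4 hours and 57 minutes layover in Halborough → 10:11 PM UTC.
Add 15 hours 15 minutes leg 2 → 1:26 PM UTC (Jun 26).
New Almaty is UTC+9:00, so local arrival = 1:26 PM + 9:00 = 10:26 PM on Jun 26.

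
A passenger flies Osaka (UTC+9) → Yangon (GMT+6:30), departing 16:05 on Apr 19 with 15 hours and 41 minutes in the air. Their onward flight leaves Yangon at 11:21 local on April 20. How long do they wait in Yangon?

Convert departure to UTC: 16:05 − 9:00 = 07:05 UTC on Apr 19.
Add 15 hours 41 minutes flight time → 22:46 UTC.
Yangon is UTC+6:30, so local arrival = 22:46 + 6:30 = 05:16 on Apr 20.
Layover = 11:21 − 05:16 = 6 hours 5 minutes.

6 hours 5 minutes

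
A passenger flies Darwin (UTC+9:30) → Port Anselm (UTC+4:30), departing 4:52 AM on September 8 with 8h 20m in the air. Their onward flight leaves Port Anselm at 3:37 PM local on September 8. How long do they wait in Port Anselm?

7 hours 25 minutes

Convert departure to UTC: 4:52 AM − 9:30 = 7:22 PM UTC on Sep 7.
Add 8 hours 20 minutes flight time → 3:42 AM UTC (Sep 8).
Port Anselm is UTC+4:30, so local arrival = 3:42 AM + 4:30 = 8:12 AM on Sep 8.
Layover = 3:37 PM − 8:12 AM = 7 hours 25 minutes.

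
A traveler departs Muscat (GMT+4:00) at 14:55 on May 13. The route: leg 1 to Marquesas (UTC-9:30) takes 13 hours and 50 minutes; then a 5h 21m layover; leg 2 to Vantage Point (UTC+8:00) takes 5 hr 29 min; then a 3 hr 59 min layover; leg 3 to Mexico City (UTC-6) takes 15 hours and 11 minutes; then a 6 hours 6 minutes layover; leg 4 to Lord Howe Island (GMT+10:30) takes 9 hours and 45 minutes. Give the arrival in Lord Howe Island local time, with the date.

09:06 on May 16

Convert departure to UTC: 14:55 − 4:00 = 10:55 UTC on May 13.
Add 13 hours 50 minutes leg 1 → 00:45 UTC (May 14).
Add 5 hours 21 minutes layover in Marquesas → 06:06 UTC.
Add 5 hours and 29 minutes leg 2 → 11:35 UTC.
Add 3 hours 59 minutes layover in Vantage Point → 15:34 UTC.
Add 15 hours 11 minutes leg 3 → 06:45 UTC (May 15).
Add 6 hours 6 minutes layover in Mexico City → 12:51 UTC.
Add 9 hours 45 minutes leg 4 → 22:36 UTC.
Lord Howe Island is UTC+10:30, so local arrival = 22:36 + 10:30 = 09:06 on May 16.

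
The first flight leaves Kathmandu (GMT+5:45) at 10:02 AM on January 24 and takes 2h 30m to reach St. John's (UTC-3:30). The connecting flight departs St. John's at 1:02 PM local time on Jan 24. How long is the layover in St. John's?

9 hours 45 minutes

Convert departure to UTC: 10:02 AM − 5:45 = 4:17 AM UTC on Jan 24.
Add 2 hours 30 minutes flight time → 6:47 AM UTC.
St. John's is UTC−3:30, so local arrival = 6:47 AM − 3:30 = 3:17 AM on Jan 24.
Layover = 1:02 PM − 3:17 AM = 9 hours 45 minutes.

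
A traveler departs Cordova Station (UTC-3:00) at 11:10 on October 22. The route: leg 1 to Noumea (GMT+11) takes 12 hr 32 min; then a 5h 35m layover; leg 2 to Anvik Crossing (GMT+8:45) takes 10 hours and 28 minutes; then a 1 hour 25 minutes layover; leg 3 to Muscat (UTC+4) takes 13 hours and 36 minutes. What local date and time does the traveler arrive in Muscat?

Convert departure to UTC: 11:10 + 3:00 = 14:10 UTC on Oct 22.
Add 12 hours 32 minutes leg 1 → 02:42 UTC (Oct 23).
Add 5 hours and 35 minutes layover in Noumea → 08:17 UTC.
Add 10 hours 28 minutes leg 2 → 18:45 UTC.
Add 1 hour 25 minutes layover in Anvik Crossing → 20:10 UTC.
Add 13 hours and 36 minutes leg 3 → 09:46 UTC (Oct 24).
Muscat is UTC+4:00, so local arrival = 09:46 + 4:00 = 13:46 on Oct 24.

13:46 on October 24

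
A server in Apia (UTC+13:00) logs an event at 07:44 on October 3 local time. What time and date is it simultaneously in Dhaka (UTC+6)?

In UTC: 07:44 − 13:00 = 18:44 on Oct 2.
Dhaka is UTC+6:00: 18:44 + 6:00 = 00:44 on Oct 3.

00:44 on October 3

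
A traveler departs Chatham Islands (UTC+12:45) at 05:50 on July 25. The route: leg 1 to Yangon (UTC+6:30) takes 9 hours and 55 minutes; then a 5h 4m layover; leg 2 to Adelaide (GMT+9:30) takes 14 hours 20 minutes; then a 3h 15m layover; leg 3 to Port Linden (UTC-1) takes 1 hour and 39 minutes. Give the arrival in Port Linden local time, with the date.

Convert departure to UTC: 05:50 − 12:45 = 17:05 UTC on Jul 24.
Add 9 hours and 55 minutes leg 1 → 03:00 UTC (Jul 25).
Add 5 hours 4 minutes layover in Yangon → 08:04 UTC.
Add 14 hours and 20 minutes leg 2 → 22:24 UTC.
Add 3 hours and 15 minutes layover in Adelaide → 01:39 UTC (Jul 26).
Add 1 hour 39 minutes leg 3 → 03:18 UTC.
Port Linden is UTC−1:00, so local arrival = 03:18 − 1:00 = 02:18 on Jul 26.

02:18 on July 26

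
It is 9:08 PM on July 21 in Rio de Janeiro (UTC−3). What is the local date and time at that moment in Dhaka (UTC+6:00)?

In UTC: 9:08 PM + 3:00 = 12:08 AM on Jul 22.
Dhaka is UTC+6:00: 12:08 AM + 6:00 = 6:08 AM on Jul 22.

6:08 AM on July 22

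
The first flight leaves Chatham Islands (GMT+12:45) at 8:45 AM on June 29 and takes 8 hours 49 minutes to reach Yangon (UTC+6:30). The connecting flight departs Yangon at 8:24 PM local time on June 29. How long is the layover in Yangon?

9 hours 5 minutes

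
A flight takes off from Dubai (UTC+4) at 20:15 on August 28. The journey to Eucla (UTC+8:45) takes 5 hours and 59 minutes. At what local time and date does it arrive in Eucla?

Eucla is 4:45 ahead of Dubai.
After 5 hours 59 minutes it is 02:14 (Aug 29) in Dubai.
Shift by the zone difference: 02:14 + 4:45 = 06:59 on Aug 29 in Eucla.

06:59 on Aug 29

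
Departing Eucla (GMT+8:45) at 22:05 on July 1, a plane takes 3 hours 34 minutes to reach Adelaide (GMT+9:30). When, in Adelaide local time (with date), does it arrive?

Convert departure to UTC: 22:05 − 8:45 = 13:20 UTC on Jul 1.
Add 3 hours 34 minutes travel time → 16:54 UTC.
Adelaide is UTC+9:30, so local arrival = 16:54 + 9:30 = 02:24 on Jul 2.

02:24 on July 2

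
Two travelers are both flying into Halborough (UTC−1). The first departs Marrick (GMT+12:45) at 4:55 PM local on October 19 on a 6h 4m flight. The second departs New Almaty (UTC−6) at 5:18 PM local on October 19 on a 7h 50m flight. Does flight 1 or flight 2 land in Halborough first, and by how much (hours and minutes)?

Flight 1 in UTC: 4:55 PM − 12:45 = 4:10 AM on Oct 19.
+6 hours and 4 minutes → arrive 10:14 AM UTC on Oct 19.
Flight 2 in UTC: 5:18 PM + 6:00 = 11:18 PM on Oct 19.
+7 hours 50 minutes → arrive 7:08 AM UTC on Oct 20.
Flight 1 lands earlier by 20 hours 54 minutes.

the first, by 20 hours 54 minutes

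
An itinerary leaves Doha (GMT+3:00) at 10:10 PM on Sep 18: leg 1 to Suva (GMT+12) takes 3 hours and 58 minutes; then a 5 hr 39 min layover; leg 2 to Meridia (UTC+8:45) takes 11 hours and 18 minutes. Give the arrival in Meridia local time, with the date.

12:50 AM on September 20

Convert departure to UTC: 10:10 PM − 3:00 = 7:10 PM UTC on Sep 18.
Add 3 hours and 58 minutes leg 1 → 11:08 PM UTC.
Add 5 hours and 39 minutes layover in Suva → 4:47 AM UTC (Sep 19).
Add 11 hours 18 minutes leg 2 → 4:05 PM UTC.
Meridia is UTC+8:45, so local arrival = 4:05 PM + 8:45 = 12:50 AM on Sep 20.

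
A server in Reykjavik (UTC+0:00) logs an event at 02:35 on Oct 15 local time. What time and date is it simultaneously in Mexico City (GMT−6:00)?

Reykjavik is UTC+0 so that is 02:35 UTC.
Mexico City is UTC−6:00: 02:35 − 6:00 = 20:35 on Oct 14.

20:35 on Oct 14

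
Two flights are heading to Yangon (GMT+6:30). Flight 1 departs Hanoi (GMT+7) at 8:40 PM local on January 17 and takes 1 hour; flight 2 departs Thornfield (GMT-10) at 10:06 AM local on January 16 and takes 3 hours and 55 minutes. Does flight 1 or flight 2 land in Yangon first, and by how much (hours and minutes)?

Flight 1 in UTC: 8:40 PM − 7:00 = 1:40 PM on Jan 17.
+1 hour → arrive 2:40 PM UTC on Jan 17.
Flight 2 in UTC: 10:06 AM + 10:00 = 8:06 PM on Jan 16.
+3 hours 55 minutes → arrive 12:01 AM UTC on Jan 17.
Flight 2 lands earlier by 14 hours 39 minutes.

the second, by 14 hours 39 minutes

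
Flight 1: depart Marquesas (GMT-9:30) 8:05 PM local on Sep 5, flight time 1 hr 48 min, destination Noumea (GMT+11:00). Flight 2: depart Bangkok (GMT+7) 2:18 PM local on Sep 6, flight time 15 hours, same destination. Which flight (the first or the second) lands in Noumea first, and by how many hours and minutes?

the first, by 14 hours 55 minutes

Flight 1 in UTC: 8:05 PM + 9:30 = 5:35 AM on Sep 6.
+1 hour 48 minutes → arrive 7:23 AM UTC on Sep 6.
Flight 2 in UTC: 2:18 PM − 7:00 = 7:18 AM on Sep 6.
+15 hours → arrive 10:18 PM UTC on Sep 6.
Flight 1 lands earlier by 14 hours 55 minutes.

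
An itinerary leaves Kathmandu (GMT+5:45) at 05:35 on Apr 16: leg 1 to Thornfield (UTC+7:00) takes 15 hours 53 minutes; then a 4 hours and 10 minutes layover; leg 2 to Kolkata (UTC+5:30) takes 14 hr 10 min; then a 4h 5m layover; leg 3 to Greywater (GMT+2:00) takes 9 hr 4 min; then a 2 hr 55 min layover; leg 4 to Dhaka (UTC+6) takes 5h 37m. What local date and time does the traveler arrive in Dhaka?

Convert departure to UTC: 05:35 − 5:45 = 23:50 UTC on Apr 15.
Add 15 hours and 53 minutes leg 1 → 15:43 UTC (Apr 16).
Add 4 hours 10 minutes layover in Thornfield → 19:53 UTC.
Add 14 hours and 10 minutes leg 2 → 10:03 UTC (Apr 17).
Add 4 hours 5 minutes layover in Kolkata → 14:08 UTC.
Add 9 hours 4 minutes leg 3 → 23:12 UTC.
Add 2 hours 55 minutes layover in Greywater → 02:07 UTC (Apr 18).
Add 5 hours 37 minutes leg 4 → 07:44 UTC.
Dhaka is UTC+6:00, so local arrival = 07:44 + 6:00 = 13:44 on Apr 18.

13:44 on April 18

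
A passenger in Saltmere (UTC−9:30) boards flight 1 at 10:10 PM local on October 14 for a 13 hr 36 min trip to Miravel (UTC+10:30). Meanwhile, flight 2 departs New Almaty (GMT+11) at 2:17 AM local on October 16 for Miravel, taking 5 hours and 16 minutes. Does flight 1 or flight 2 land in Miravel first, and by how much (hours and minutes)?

the second, by 43 minutes

Flight 1 in UTC: 10:10 PM + 9:30 = 7:40 AM on Oct 15.
+13 hours and 36 minutes → arrive 9:16 PM UTC on Oct 15.
Flight 2 in UTC: 2:17 AM − 11:00 = 3:17 PM on Oct 15.
+5 hours and 16 minutes → arrive 8:33 PM UTC on Oct 15.
Flight 2 lands earlier by 43 minutes.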